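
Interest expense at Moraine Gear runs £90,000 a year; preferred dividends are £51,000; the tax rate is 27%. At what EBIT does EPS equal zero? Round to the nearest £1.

£159,863

Preferred dividends are paid after tax, so their pre-tax equivalent is £51,000 ÷ (1 − 0.27) = £69,863.01.
EPS = 0 when EBIT covers interest plus the pre-tax preferred burden: £90,000 + £69,863.01 = £159,863.01.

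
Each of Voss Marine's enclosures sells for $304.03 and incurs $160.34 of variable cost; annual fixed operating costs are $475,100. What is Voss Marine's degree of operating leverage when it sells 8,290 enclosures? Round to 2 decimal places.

Total contribution margin = 8,290 × $143.69 = $1,191,190.10.
Operating income = contribution − fixed costs = $1,191,190.10 − $475,100 = $716,090.10.
Degree of operating leverage = $1,191,190.10 / $716,090.10 = 1.6635.

1.66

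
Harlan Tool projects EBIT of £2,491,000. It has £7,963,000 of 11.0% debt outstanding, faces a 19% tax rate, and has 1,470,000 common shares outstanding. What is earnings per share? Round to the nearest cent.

Interest = £875,930.00, so EBT = £2,491,000 − £875,930.00 = £1,615,070.00.
After tax at 19%: net income = £1,615,070.00 × 0.81 = £1,308,206.70.
Per share: £1,308,206.70 / 1,470,000 shares = £0.89.

£0.89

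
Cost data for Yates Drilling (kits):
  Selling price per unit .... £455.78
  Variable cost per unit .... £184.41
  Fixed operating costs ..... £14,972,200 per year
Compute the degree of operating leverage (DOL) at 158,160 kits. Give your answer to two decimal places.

Contribution at this volume is 158,160 × £271.37 = £42,919,879.20.
EBIT = £42,919,879.20 − £14,972,200 = £27,947,679.20.
DOL = contribution ÷ EBIT = £42,919,879.20 ÷ £27,947,679.20 = 1.5357.

1.54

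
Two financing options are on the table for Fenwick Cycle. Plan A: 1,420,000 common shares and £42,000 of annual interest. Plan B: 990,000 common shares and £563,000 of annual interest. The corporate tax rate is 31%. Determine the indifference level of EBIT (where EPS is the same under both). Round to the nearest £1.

£1,762,512

Set EPS_A = EPS_B: (EBIT − £42,000)(1 − 0.31) ÷ 1,420,000 = (EBIT − £563,000)(1 − 0.31) ÷ 990,000.
The (1 − t) factor cancels: (EBIT − 42,000) × 990,000 = (EBIT − 563,000) × 1,420,000.
EBIT × (1,420,000 − 990,000) = 563,000 × 1,420,000 − 42,000 × 990,000 = 757,880,000,000, so EBIT = 757,880,000,000 ÷ 430,000 = 1,762,511.63.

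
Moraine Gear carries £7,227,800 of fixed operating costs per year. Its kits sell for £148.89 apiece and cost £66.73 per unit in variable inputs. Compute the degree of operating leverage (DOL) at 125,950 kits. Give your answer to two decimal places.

3.32

Contribution at this volume is 125,950 × £82.16 = £10,348,052.00.
EBIT = £10,348,052.00 − £7,227,800 = £3,120,252.00.
So DOL = total CM / EBIT = £10,348,052.00 / £3,120,252.00 = 3.3164.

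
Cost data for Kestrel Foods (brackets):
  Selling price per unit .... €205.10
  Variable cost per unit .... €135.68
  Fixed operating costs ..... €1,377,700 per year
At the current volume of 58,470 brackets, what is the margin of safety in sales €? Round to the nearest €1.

€7,921,810

Unit CM = price − variable cost = €205.10 − €135.68 = €69.42. Break-even units = €1,377,700 ÷ €69.42 = 19,845.87; break-even revenue = 19,845.87 × €205.10 = €4,070,387.06.
Current sales = 58,470 × €205.10 = €11,992,197.00.
Margin of safety = €11,992,197.00 − €4,070,387.06 = €7,921,810.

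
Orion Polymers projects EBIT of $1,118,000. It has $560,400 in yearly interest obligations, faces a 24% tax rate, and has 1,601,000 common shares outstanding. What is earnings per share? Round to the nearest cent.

Pre-tax income = $1,118,000 − $560,400.00 = $557,600.00.
Net income = $557,600.00 × (1 − 0.24) = $423,776.00.
Per share: $423,776.00 / 1,601,000 shares = $0.26.

$0.26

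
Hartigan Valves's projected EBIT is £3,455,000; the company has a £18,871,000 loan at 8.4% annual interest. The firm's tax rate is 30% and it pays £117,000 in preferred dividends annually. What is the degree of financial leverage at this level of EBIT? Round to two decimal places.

Interest = £1,585,164.00.
Pre-tax preferred-dividend burden = £117,000 ÷ (1 − 0.30) = £167,142.86.
DFL = EBIT ÷ [EBIT − I − D_p/(1−t)] = £3,455,000 ÷ [£3,455,000 − £1,585,164.00 − £167,142.86] = £3,455,000 ÷ £1,702,693.14 = 2.0291.

2.03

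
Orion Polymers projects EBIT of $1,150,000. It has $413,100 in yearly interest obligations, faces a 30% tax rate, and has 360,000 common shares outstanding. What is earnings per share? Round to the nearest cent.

Interest = $413,100.00, so EBT = $1,150,000 − $413,100.00 = $736,900.00.
Net income = $736,900.00 × (1 − 0.30) = $515,830.00.
Per share: $515,830.00 / 360,000 shares = $1.43.

$1.43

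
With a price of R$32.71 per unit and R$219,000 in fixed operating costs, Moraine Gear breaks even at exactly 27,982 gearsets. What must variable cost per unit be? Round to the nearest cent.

Contribution per unit must be FC / Q = R$219,000 / 27,982 = R$7.8265.
Hence VC = price − CM = R$32.71 − R$7.8265 = R$24.88.

R$24.88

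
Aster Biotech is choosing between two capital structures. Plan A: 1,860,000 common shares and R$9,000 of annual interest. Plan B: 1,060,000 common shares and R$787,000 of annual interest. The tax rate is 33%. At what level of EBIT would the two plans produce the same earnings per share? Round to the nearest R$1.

R$1,817,850

Set EPS_A = EPS_B: (EBIT − R$9,000)(1 − 0.33) ÷ 1,860,000 = (EBIT − R$787,000)(1 − 0.33) ÷ 1,060,000.
The (1 − t) factor cancels: (EBIT − 9,000) × 1,060,000 = (EBIT − 787,000) × 1,860,000.
EBIT × (1,860,000 − 1,060,000) = 787,000 × 1,860,000 − 9,000 × 1,060,000 = 1,454,280,000,000, so EBIT = 1,454,280,000,000 ÷ 800,000 = 1,817,850.00.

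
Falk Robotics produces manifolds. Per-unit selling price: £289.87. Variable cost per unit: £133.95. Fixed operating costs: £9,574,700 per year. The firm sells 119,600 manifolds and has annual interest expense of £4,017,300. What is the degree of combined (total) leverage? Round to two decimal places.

3.69

Total contribution margin = 119,600 × £155.92 = £18,648,032.00.
EBIT = £18,648,032.00 − £9,574,700 = £9,073,332.00. Interest = £4,017,300.00, so EBIT − I = £5,056,032.00.
DCL = contribution ÷ (EBIT − I) = £18,648,032.00 ÷ £5,056,032.00 = 3.6883.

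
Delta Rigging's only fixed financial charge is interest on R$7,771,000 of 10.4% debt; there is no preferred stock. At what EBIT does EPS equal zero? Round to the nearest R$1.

Annual interest = 10.4% × R$7,771,000 = R$808,184.00.
With no preferred dividends, EPS = 0 when EBIT exactly covers interest, so the financial break-even EBIT is R$808,184.00.

R$808,184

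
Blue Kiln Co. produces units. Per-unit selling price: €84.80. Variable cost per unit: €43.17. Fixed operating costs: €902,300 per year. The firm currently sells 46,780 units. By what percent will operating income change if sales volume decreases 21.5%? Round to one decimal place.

-40.1%

Total contribution margin = 46,780 × €41.63 = €1,947,451.40.
EBIT = €1,947,451.40 − €902,300 = €1,045,151.40.
So DOL = total CM / EBIT = €1,947,451.40 / €1,045,151.40 = 1.8633.
%ΔEBIT = DOL × %ΔSales = 1.8633 × -21.5% = -40.1%.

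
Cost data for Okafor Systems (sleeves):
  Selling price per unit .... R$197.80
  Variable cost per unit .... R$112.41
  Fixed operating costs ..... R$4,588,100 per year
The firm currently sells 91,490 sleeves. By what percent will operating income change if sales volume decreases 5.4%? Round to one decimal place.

-13.1%

At 91,490 units, contribution = 91,490 × R$85.39 = R$7,812,331.10.
EBIT = R$7,812,331.10 − R$4,588,100 = R$3,224,231.10.
So DOL = total CM / EBIT = R$7,812,331.10 / R$3,224,231.10 = 2.4230.
%ΔEBIT = DOL × %ΔSales = 2.4230 × -5.4% = -13.1%.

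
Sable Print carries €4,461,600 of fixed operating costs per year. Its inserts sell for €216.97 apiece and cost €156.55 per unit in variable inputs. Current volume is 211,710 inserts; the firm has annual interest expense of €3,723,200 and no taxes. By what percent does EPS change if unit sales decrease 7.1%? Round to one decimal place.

-19.7%

Contribution at this volume is 211,710 × €60.42 = €12,791,518.20.
Subtracting fixed costs: EBIT = €12,791,518.20 − €4,461,600 = €8,329,918.20.
After interest of €3,723,200.00, pre-tax earnings = €4,606,718.20.
Degree of combined leverage = contribution ÷ (EBIT − I) = €12,791,518.20 ÷ €4,606,718.20 = 2.7767.
%ΔEPS = DCL × %ΔSales = 2.7767 × -7.1% = -19.7%.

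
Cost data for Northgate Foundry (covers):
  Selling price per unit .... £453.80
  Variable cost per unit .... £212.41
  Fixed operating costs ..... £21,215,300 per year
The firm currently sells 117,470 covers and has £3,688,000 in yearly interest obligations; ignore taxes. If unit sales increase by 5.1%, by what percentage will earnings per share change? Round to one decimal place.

+41.9%

Contribution at this volume is 117,470 × £241.39 = £28,356,083.30.
EBIT = £28,356,083.30 − £21,215,300 = £7,140,783.30.
After interest of £3,688,000.00, pre-tax earnings = £3,452,783.30.
DCL = total CM / (EBIT − I) = £28,356,083.30 / £3,452,783.30 = 8.2125.
%ΔEPS = DCL × %ΔSales = 8.2125 × +5.1% = +41.9%.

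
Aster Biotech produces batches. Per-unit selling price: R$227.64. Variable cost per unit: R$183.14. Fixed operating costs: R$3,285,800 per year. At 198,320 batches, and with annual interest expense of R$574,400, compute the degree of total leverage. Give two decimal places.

1.78

At 198,320 units, contribution = 198,320 × R$44.50 = R$8,825,240.00.
Operating income = contribution − fixed costs = R$8,825,240.00 − R$3,285,800 = R$5,539,440.00. Interest = R$574,400.00.
DOL = R$8,825,240.00 ÷ R$5,539,440.00 = 1.5932; DFL = R$5,539,440.00 ÷ R$4,965,040.00 = 1.1157.
DCL = DOL × DFL = 1.5932 × 1.1157 = 1.7775.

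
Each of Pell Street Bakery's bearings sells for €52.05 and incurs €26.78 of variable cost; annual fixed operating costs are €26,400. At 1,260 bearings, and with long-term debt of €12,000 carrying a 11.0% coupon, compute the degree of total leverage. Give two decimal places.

At 1,260 units, contribution = 1,260 × €25.27 = €31,840.20.
Subtracting fixed costs: EBIT = €31,840.20 − €26,400 = €5,440.20. Interest = €1,320.00, so EBIT − I = €4,120.20.
Degree of total leverage = total CM / (EBIT − interest) = €31,840.20 / €4,120.20 = 7.7278.

7.73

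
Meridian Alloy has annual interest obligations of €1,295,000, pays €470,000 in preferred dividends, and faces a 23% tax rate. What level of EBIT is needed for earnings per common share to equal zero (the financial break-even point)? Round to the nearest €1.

Preferred dividends are paid after tax, so their pre-tax equivalent is €470,000 ÷ (1 − 0.23) = €610,389.61.
EPS = 0 when EBIT covers interest plus the pre-tax preferred burden: €1,295,000 + €610,389.61 = €1,905,389.61.

€1,905,390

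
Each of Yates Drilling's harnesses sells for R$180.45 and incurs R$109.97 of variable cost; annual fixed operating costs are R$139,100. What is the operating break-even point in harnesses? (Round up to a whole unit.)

1,974 harnesses

Contribution margin per unit = R$180.45 − R$109.97 = R$70.48.
Break-even Q = R$139,100 / R$70.48 = 1,973.61 → 1,974 harnesses.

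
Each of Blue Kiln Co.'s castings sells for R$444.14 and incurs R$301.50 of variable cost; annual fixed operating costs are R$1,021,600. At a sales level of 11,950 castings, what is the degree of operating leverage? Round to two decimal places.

At 11,950 units, contribution = 11,950 × R$142.64 = R$1,704,548.00.
Subtracting fixed costs: EBIT = R$1,704,548.00 − R$1,021,600 = R$682,948.00.
So DOL = total CM / EBIT = R$1,704,548.00 / R$682,948.00 = 2.4959.

2.50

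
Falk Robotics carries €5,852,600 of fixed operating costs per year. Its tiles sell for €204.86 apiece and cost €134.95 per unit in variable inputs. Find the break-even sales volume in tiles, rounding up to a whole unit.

Each unit contributes €204.86 − €134.95 = €69.91.
Break-even volume = fixed costs ÷ CM per unit = €5,852,600 ÷ €69.91 = 83,716.21, so 83,717 tiles.

83,717 tiles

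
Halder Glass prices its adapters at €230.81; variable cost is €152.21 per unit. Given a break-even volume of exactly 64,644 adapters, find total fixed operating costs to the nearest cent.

€5,081,018.40

Each unit contributes €230.81 − €152.21 = €78.60.
Fixed costs = break-even units × CM = 64,644 × €78.60 = €5,081,018.40.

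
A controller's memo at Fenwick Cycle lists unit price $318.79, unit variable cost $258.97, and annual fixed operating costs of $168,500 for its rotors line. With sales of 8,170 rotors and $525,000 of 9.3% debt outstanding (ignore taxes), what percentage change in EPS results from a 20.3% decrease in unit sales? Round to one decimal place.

-36.6%

Contribution at this volume is 8,170 × $59.82 = $488,729.40.
Subtracting fixed costs: EBIT = $488,729.40 − $168,500 = $320,229.40.
After interest of $48,825.00, pre-tax earnings = $271,404.40.
DCL = total CM / (EBIT − I) = $488,729.40 / $271,404.40 = 1.8007.
EPS therefore changes by 1.8007 × (-20.3%) = -36.6%.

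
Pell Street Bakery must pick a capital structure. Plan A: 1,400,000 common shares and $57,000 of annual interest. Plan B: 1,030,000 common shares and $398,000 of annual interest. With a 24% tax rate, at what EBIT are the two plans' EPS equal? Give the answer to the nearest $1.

$1,347,270

Set EPS_A = EPS_B: (EBIT − $57,000)(1 − 0.24) ÷ 1,400,000 = (EBIT − $398,000)(1 − 0.24) ÷ 1,030,000.
The (1 − t) factor cancels: (EBIT − 57,000) × 1,030,000 = (EBIT − 398,000) × 1,400,000.
Solving, EBIT = (398,000·1,400,000 − 57,000·1,030,000) / (1,400,000 − 1,030,000) = 498,490,000,000 / 370,000 = 1,347,270.27.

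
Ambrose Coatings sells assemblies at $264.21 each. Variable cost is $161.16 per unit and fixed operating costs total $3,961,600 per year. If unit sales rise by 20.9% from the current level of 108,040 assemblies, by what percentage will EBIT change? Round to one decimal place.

Contribution at this volume is 108,040 × $103.05 = $11,133,522.00.
Subtracting fixed costs: EBIT = $11,133,522.00 − $3,961,600 = $7,171,922.00.
So DOL = total CM / EBIT = $11,133,522.00 / $7,171,922.00 = 1.5524.
Operating income changes by 1.5524 × +20.9% = +32.4%.

+32.4%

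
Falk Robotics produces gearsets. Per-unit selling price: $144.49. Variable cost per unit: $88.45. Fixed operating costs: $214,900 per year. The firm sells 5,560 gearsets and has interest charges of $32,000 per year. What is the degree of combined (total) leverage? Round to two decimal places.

4.82

Total contribution margin = 5,560 × $56.04 = $311,582.40.
Operating income = contribution − fixed costs = $311,582.40 − $214,900 = $96,682.40. Interest = $32,000.00.
DOL = $311,582.40 ÷ $96,682.40 = 3.2227; DFL = $96,682.40 ÷ $64,682.40 = 1.4947.
DCL = DOL × DFL = 3.2227 × 1.4947 = 4.8170.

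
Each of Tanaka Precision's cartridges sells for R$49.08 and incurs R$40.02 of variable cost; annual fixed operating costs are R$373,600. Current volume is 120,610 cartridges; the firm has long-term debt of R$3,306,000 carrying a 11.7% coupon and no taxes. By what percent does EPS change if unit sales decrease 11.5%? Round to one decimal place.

-37.8%

Contribution at this volume is 120,610 × R$9.06 = R$1,092,726.60.
Operating income = contribution − fixed costs = R$1,092,726.60 − R$373,600 = R$719,126.60.
Interest = R$386,802.00, so EBIT − I = R$332,324.60.
Degree of combined leverage = contribution ÷ (EBIT − I) = R$1,092,726.60 ÷ R$332,324.60 = 3.2881.
EPS therefore changes by 3.2881 × (-11.5%) = -37.8%.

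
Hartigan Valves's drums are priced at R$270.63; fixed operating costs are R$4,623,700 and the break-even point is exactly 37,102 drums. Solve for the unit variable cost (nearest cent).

R$146.01

At break-even, FC = Q × (P − VC), so P − VC = R$4,623,700 ÷ 37,102 = R$124.6213.
Variable cost per unit = R$270.63 − R$124.6213 = R$146.01.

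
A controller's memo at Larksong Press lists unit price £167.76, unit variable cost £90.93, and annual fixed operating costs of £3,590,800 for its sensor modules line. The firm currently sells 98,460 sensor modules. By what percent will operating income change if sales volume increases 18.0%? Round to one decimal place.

At 98,460 units, contribution = 98,460 × £76.83 = £7,564,681.80.
EBIT = £7,564,681.80 − £3,590,800 = £3,973,881.80.
DOL = contribution ÷ EBIT = £7,564,681.80 ÷ £3,973,881.80 = 1.9036.
%ΔEBIT = DOL × %ΔSales = 1.9036 × +18.0% = +34.3%.

+34.3%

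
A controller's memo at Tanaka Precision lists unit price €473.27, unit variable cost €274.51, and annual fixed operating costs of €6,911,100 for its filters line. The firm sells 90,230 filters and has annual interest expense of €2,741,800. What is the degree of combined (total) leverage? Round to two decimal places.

2.17

At 90,230 units, contribution = 90,230 × €198.76 = €17,934,114.80.
Subtracting fixed costs: EBIT = €17,934,114.80 − €6,911,100 = €11,023,014.80. Interest = €2,741,800.00, so EBIT − I = €8,281,214.80.
Degree of total leverage = total CM / (EBIT − interest) = €17,934,114.80 / €8,281,214.80 = 2.1656.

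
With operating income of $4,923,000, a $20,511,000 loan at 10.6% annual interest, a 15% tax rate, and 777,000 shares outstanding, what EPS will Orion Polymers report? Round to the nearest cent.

Interest = $2,174,166.00, so EBT = $4,923,000 − $2,174,166.00 = $2,748,834.00.
After tax at 15%: net income = $2,748,834.00 × 0.85 = $2,336,508.90.
Per share: $2,336,508.90 / 777,000 shares = $3.01.

$3.01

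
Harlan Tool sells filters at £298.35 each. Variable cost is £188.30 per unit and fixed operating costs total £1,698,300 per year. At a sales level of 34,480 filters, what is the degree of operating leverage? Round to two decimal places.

1.81

At 34,480 units, contribution = 34,480 × £110.05 = £3,794,524.00.
Subtracting fixed costs: EBIT = £3,794,524.00 − £1,698,300 = £2,096,224.00.
So DOL = total CM / EBIT = £3,794,524.00 / £2,096,224.00 = 1.8102.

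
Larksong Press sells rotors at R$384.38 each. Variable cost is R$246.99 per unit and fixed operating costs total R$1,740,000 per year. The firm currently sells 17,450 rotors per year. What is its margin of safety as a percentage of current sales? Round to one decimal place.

Each unit contributes R$384.38 − R$246.99 = R$137.39. Break-even units = R$1,740,000 ÷ R$137.39 = 12,664.68; break-even revenue = 12,664.68 × R$384.38 = R$4,868,048.62.
Actual sales revenue = 17,450 × R$384.38 = R$6,707,431.00.
Margin of safety = (R$6,707,431.00 − R$4,868,048.62) ÷ R$6,707,431.00 = 27.4%.

27.4%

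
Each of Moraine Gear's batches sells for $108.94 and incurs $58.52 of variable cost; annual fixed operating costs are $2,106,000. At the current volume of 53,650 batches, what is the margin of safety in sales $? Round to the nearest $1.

Each unit contributes $108.94 − $58.52 = $50.42. Break-even units = $2,106,000 ÷ $50.42 = 41,769.14; break-even revenue = 41,769.14 × $108.94 = $4,550,330.03.
Current sales = 53,650 × $108.94 = $5,844,631.00.
Margin of safety = $5,844,631.00 − $4,550,330.03 = $1,294,301.

$1,294,301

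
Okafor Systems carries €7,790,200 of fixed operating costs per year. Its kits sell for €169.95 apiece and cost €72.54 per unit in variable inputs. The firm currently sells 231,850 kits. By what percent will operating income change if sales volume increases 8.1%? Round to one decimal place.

+12.4%

Total contribution margin = 231,850 × €97.41 = €22,584,508.50.
Subtracting fixed costs: EBIT = €22,584,508.50 − €7,790,200 = €14,794,308.50.
So DOL = total CM / EBIT = €22,584,508.50 / €14,794,308.50 = 1.5266.
%ΔEBIT = DOL × %ΔSales = 1.5266 × +8.1% = +12.4%.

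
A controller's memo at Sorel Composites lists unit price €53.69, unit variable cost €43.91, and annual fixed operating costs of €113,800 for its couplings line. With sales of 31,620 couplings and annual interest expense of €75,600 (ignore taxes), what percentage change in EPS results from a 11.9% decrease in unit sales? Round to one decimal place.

-30.7%

Total contribution margin = 31,620 × €9.78 = €309,243.60.
Operating income = contribution − fixed costs = €309,243.60 − €113,800 = €195,443.60.
After interest of €75,600.00, pre-tax earnings = €119,843.60.
DCL = total CM / (EBIT − I) = €309,243.60 / €119,843.60 = 2.5804.
%ΔEPS = DCL × %ΔSales = 2.5804 × -11.9% = -30.7%.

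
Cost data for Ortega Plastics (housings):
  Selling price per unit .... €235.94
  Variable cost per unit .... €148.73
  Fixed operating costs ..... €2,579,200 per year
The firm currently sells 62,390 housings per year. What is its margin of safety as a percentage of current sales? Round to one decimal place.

52.6%

Contribution margin per unit = €235.94 − €148.73 = €87.21. Break-even units = €2,579,200 ÷ €87.21 = 29,574.59; break-even revenue = 29,574.59 × €235.94 = €6,977,828.78.
Actual sales revenue = 62,390 × €235.94 = €14,720,296.60.
Margin of safety = (€14,720,296.60 − €6,977,828.78) ÷ €14,720,296.60 = 52.6%.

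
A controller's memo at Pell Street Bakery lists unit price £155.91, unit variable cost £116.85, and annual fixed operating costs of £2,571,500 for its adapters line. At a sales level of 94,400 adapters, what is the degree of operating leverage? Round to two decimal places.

3.30

At 94,400 units, contribution = 94,400 × £39.06 = £3,687,264.00.
Operating income = contribution − fixed costs = £3,687,264.00 − £2,571,500 = £1,115,764.00.
So DOL = total CM / EBIT = £3,687,264.00 / £1,115,764.00 = 3.3047.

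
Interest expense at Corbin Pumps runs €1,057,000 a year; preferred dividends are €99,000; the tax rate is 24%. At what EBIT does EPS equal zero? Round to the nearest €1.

€1,187,263

Preferred dividends are paid after tax, so their pre-tax equivalent is €99,000 ÷ (1 − 0.24) = €130,263.16.
Financial break-even EBIT = interest + D_p ÷ (1 − t) = €1,057,000 + €130,263.16 = €1,187,263.16.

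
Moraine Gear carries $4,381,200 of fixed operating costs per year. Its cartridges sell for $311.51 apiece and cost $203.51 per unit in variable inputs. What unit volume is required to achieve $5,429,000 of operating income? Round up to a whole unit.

Each unit contributes $311.51 − $203.51 = $108.00.
Required volume = (fixed costs + target profit) ÷ CM = ($4,381,200 + $5,429,000) ÷ $108.00 = 90,835.19, so 90,836 cartridges.

90,836 cartridges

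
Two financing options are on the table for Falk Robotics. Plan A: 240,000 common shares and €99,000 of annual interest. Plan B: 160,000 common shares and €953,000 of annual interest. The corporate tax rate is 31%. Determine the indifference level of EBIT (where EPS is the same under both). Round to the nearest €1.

€2,661,000

At indifference, (EBIT − 99,000)(1 − t)/240,000 = (EBIT − 953,000)(1 − t)/160,000.
Cancelling (1 − t) and cross-multiplying: 160,000·(EBIT − 99,000) = 240,000·(EBIT − 953,000).
EBIT × (240,000 − 160,000) = 953,000 × 240,000 − 99,000 × 160,000 = 212,880,000,000, so EBIT = 212,880,000,000 ÷ 80,000 = 2,661,000.00.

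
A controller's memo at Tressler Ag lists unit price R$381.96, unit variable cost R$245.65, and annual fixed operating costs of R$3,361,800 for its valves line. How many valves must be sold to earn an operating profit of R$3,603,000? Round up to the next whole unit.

51,096 valves

Contribution margin per unit = R$381.96 − R$245.65 = R$136.31.
Required volume = (fixed costs + target profit) ÷ CM = (R$3,361,800 + R$3,603,000) ÷ R$136.31 = 51,095.30, so 51,096 valves.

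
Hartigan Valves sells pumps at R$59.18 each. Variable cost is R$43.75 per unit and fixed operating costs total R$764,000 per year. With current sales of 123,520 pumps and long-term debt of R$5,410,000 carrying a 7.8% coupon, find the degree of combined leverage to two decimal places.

Contribution at this volume is 123,520 × R$15.43 = R$1,905,913.60.
EBIT = R$1,905,913.60 − R$764,000 = R$1,141,913.60. Interest = R$421,980.00, so EBIT − I = R$719,933.60.
DCL = contribution ÷ (EBIT − I) = R$1,905,913.60 ÷ R$719,933.60 = 2.6473.

2.65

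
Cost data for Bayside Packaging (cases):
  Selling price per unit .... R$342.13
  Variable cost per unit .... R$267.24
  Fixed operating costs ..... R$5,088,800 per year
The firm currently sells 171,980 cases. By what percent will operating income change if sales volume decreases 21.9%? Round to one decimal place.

-36.2%

Contribution at this volume is 171,980 × R$74.89 = R$12,879,582.20.
EBIT = R$12,879,582.20 − R$5,088,800 = R$7,790,782.20.
DOL = contribution ÷ EBIT = R$12,879,582.20 ÷ R$7,790,782.20 = 1.6532.
Operating income changes by 1.6532 × -21.9% = -36.2%.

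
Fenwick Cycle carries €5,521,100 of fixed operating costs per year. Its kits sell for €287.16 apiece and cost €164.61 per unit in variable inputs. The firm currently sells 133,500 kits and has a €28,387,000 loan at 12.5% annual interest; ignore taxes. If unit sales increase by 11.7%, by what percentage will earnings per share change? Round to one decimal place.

Total contribution margin = 133,500 × €122.55 = €16,360,425.00.
EBIT = €16,360,425.00 − €5,521,100 = €10,839,325.00.
Interest = €3,548,375.00, so EBIT − I = €7,290,950.00.
Degree of combined leverage = contribution ÷ (EBIT − I) = €16,360,425.00 ÷ €7,290,950.00 = 2.2439.
EPS therefore changes by 2.2439 × (+11.7%) = +26.3%.

+26.3%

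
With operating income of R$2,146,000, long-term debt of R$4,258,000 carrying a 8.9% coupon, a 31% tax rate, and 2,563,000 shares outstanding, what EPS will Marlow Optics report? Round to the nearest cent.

R$0.48

Pre-tax income = R$2,146,000 − R$378,962.00 = R$1,767,038.00.
After tax at 31%: net income = R$1,767,038.00 × 0.69 = R$1,219,256.22.
EPS = R$1,219,256.22 ÷ 2,563,000 = R$0.48.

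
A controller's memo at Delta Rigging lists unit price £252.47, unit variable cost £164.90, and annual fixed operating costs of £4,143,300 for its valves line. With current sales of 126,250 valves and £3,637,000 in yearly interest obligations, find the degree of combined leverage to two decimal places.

Total contribution margin = 126,250 × £87.57 = £11,055,712.50.
Subtracting fixed costs: EBIT = £11,055,712.50 − £4,143,300 = £6,912,412.50. Interest = £3,637,000.00.
DOL = £11,055,712.50 ÷ £6,912,412.50 = 1.5994; DFL = £6,912,412.50 ÷ £3,275,412.50 = 2.1104.
Combined leverage = 1.5994 × 2.1104 = 3.3754.

3.38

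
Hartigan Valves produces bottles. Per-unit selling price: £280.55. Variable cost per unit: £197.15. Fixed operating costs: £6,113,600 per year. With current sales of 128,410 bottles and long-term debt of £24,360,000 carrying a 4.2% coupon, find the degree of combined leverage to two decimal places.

3.00

At 128,410 units, contribution = 128,410 × £83.40 = £10,709,394.00.
Subtracting fixed costs: EBIT = £10,709,394.00 − £6,113,600 = £4,595,794.00. Interest = £1,023,120.00.
DOL = £10,709,394.00 ÷ £4,595,794.00 = 2.3303; DFL = £4,595,794.00 ÷ £3,572,674.00 = 1.2864.
DCL = DOL × DFL = 2.3303 × 1.2864 = 2.9977.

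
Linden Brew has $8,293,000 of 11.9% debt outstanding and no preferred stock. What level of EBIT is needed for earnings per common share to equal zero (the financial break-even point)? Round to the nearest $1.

Annual interest = 11.9% × $8,293,000 = $986,867.00.
With no preferred dividends, EPS = 0 when EBIT exactly covers interest, so the financial break-even EBIT is $986,867.00.

$986,867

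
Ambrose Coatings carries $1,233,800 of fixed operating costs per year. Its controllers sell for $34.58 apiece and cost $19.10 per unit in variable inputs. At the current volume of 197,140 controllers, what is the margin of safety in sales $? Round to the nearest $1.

Contribution margin per unit = $34.58 − $19.10 = $15.48. Break-even units = $1,233,800 ÷ $15.48 = 79,702.84; break-even revenue = 79,702.84 × $34.58 = $2,756,124.29.
Current sales = 197,140 × $34.58 = $6,817,101.20.
Margin of safety = $6,817,101.20 − $2,756,124.29 = $4,060,977.

$4,060,977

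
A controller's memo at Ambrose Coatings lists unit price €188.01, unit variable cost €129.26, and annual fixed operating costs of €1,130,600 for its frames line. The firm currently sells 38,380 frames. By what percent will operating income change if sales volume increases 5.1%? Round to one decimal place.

At 38,380 units, contribution = 38,380 × €58.75 = €2,254,825.00.
Operating income = contribution − fixed costs = €2,254,825.00 − €1,130,600 = €1,124,225.00.
DOL = contribution ÷ EBIT = €2,254,825.00 ÷ €1,124,225.00 = 2.0057.
%ΔEBIT = DOL × %ΔSales = 2.0057 × +5.1% = +10.2%.

+10.2%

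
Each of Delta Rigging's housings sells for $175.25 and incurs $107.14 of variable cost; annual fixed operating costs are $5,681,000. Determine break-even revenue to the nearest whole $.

CM per unit = $175.25 − $107.14 = $68.11; CM ratio = $68.11 / $175.25 = 0.3886.
Break-even sales = FC ÷ CM ratio = $5,681,000 × $175.25 / $68.11 = $14,617,461.

$14,617,461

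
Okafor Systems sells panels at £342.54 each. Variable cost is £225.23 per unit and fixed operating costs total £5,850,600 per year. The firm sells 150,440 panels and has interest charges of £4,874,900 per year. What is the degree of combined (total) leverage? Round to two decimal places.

2.55

Contribution at this volume is 150,440 × £117.31 = £17,648,116.40.
Subtracting fixed costs: EBIT = £17,648,116.40 − £5,850,600 = £11,797,516.40. Interest = £4,874,900.00.
DOL = £17,648,116.40 ÷ £11,797,516.40 = 1.4959; DFL = £11,797,516.40 ÷ £6,922,616.40 = 1.7042.
DCL = DOL × DFL = 1.4959 × 1.7042 = 2.5493.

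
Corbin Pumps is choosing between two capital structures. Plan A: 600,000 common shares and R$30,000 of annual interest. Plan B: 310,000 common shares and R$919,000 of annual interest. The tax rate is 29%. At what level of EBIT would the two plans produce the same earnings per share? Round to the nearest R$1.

At indifference, (EBIT − 30,000)(1 − t)/600,000 = (EBIT − 919,000)(1 − t)/310,000.
Cancelling (1 − t) and cross-multiplying: 310,000·(EBIT − 30,000) = 600,000·(EBIT − 919,000).
Solving, EBIT = (919,000·600,000 − 30,000·310,000) / (600,000 − 310,000) = 542,100,000,000 / 290,000 = 1,869,310.34.

R$1,869,310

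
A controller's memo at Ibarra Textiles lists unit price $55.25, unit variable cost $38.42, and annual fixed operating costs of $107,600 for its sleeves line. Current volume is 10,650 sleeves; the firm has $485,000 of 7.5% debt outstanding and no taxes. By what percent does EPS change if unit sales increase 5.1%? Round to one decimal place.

At 10,650 units, contribution = 10,650 × $16.83 = $179,239.50.
Subtracting fixed costs: EBIT = $179,239.50 − $107,600 = $71,639.50.
Interest = $36,375.00, so EBIT − I = $35,264.50.
Degree of combined leverage = contribution ÷ (EBIT − I) = $179,239.50 ÷ $35,264.50 = 5.0827.
EPS therefore changes by 5.0827 × (+5.1%) = +25.9%.

+25.9%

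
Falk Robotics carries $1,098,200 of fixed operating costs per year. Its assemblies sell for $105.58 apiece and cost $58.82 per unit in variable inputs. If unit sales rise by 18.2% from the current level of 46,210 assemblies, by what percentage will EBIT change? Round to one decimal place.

+37.0%

Total contribution margin = 46,210 × $46.76 = $2,160,779.60.
Operating income = contribution − fixed costs = $2,160,779.60 − $1,098,200 = $1,062,579.60.
Degree of operating leverage = $2,160,779.60 / $1,062,579.60 = 2.0335.
So EBIT moves 2.0335 × (+18.2%) = +37.0%.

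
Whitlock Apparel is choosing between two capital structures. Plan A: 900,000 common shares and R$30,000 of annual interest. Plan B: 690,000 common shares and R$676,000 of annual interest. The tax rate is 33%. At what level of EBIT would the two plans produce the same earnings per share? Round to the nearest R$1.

At indifference, (EBIT − 30,000)(1 − t)/900,000 = (EBIT − 676,000)(1 − t)/690,000.
The (1 − t) factor cancels: (EBIT − 30,000) × 690,000 = (EBIT − 676,000) × 900,000.
Solving, EBIT = (676,000·900,000 − 30,000·690,000) / (900,000 − 690,000) = 587,700,000,000 / 210,000 = 2,798,571.43.

R$2,798,571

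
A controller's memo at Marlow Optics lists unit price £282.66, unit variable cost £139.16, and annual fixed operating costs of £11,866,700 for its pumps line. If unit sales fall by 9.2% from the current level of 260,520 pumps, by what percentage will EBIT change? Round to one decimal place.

At 260,520 units, contribution = 260,520 × £143.50 = £37,384,620.00.
Operating income = contribution − fixed costs = £37,384,620.00 − £11,866,700 = £25,517,920.00.
DOL = contribution ÷ EBIT = £37,384,620.00 ÷ £25,517,920.00 = 1.4650.
%ΔEBIT = DOL × %ΔSales = 1.4650 × -9.2% = -13.5%.

-13.5%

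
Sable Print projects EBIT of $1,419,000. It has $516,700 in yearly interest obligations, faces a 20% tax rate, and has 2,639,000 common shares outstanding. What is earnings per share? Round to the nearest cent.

$0.27

Interest = $516,700.00, so EBT = $1,419,000 − $516,700.00 = $902,300.00.
Net income = $902,300.00 × (1 − 0.20) = $721,840.00.
EPS = $721,840.00 ÷ 2,639,000 = $0.27.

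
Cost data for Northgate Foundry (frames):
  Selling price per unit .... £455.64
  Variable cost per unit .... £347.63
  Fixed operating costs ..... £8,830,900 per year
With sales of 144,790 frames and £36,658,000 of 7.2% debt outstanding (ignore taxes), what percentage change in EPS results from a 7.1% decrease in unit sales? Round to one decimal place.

-26.6%

At 144,790 units, contribution = 144,790 × £108.01 = £15,638,767.90.
Subtracting fixed costs: EBIT = £15,638,767.90 − £8,830,900 = £6,807,867.90.
After interest of £2,639,376.00, pre-tax earnings = £4,168,491.90.
Degree of combined leverage = contribution ÷ (EBIT − I) = £15,638,767.90 ÷ £4,168,491.90 = 3.7517.
%ΔEPS = DCL × %ΔSales = 3.7517 × -7.1% = -26.6%.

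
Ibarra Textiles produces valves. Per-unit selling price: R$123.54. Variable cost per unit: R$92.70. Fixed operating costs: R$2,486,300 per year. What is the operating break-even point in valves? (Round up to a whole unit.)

Each unit contributes R$123.54 − R$92.70 = R$30.84.
Break-even Q = R$2,486,300 / R$30.84 = 80,619.33 → 80,620 valves.

80,620 valves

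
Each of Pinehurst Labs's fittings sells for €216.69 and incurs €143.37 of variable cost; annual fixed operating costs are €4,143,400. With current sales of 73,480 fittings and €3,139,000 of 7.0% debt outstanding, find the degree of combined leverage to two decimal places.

At 73,480 units, contribution = 73,480 × €73.32 = €5,387,553.60.
Operating income = contribution − fixed costs = €5,387,553.60 − €4,143,400 = €1,244,153.60. Interest = €219,730.00, so EBIT − I = €1,024,423.60.
Degree of total leverage = total CM / (EBIT − interest) = €5,387,553.60 / €1,024,423.60 = 5.2591.

5.26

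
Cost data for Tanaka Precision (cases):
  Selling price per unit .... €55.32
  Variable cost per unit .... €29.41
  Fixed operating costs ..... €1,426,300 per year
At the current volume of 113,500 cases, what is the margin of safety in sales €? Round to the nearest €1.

€3,233,551

Each unit contributes €55.32 − €29.41 = €25.91. Break-even units = €1,426,300 ÷ €25.91 = 55,048.24; break-even revenue = 55,048.24 × €55.32 = €3,045,268.85.
Current sales = 113,500 × €55.32 = €6,278,820.00.
Margin of safety = €6,278,820.00 − €3,045,268.85 = €3,233,551.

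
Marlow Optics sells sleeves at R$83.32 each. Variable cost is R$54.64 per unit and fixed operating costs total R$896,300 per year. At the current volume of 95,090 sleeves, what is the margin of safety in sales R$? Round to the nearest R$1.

Unit CM = price − variable cost = R$83.32 − R$54.64 = R$28.68. Break-even units = R$896,300 ÷ R$28.68 = 31,251.74; break-even revenue = 31,251.74 × R$83.32 = R$2,603,895.26.
Actual sales revenue = 95,090 × R$83.32 = R$7,922,898.80.
Margin of safety = R$7,922,898.80 − R$2,603,895.26 = R$5,319,004.

R$5,319,004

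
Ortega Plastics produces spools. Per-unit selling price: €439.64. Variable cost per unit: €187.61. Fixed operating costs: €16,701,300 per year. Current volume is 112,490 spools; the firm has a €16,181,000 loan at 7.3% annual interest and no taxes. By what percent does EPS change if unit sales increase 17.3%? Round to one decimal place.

+46.9%

Total contribution margin = 112,490 × €252.03 = €28,350,854.70.
Subtracting fixed costs: EBIT = €28,350,854.70 − €16,701,300 = €11,649,554.70.
After interest of €1,181,213.00, pre-tax earnings = €10,468,341.70.
DCL = total CM / (EBIT − I) = €28,350,854.70 / €10,468,341.70 = 2.7082.
%ΔEPS = DCL × %ΔSales = 2.7082 × +17.3% = +46.9%.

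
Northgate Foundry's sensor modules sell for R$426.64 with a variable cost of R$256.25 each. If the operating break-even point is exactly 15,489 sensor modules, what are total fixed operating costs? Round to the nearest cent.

R$2,639,170.71

Unit CM = price − variable cost = R$426.64 − R$256.25 = R$170.39.
Since BE = FC / CM, FC = 15,489 × R$170.39 = R$2,639,170.71.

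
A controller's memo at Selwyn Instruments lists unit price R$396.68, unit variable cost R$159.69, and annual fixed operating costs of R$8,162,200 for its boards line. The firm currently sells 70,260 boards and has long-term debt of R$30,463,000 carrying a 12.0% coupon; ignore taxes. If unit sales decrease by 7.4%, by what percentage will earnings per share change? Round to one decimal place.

At 70,260 units, contribution = 70,260 × R$236.99 = R$16,650,917.40.
Subtracting fixed costs: EBIT = R$16,650,917.40 − R$8,162,200 = R$8,488,717.40.
After interest of R$3,655,560.00, pre-tax earnings = R$4,833,157.40.
DCL = total CM / (EBIT − I) = R$16,650,917.40 / R$4,833,157.40 = 3.4451.
%ΔEPS = DCL × %ΔSales = 3.4451 × -7.4% = -25.5%.

-25.5%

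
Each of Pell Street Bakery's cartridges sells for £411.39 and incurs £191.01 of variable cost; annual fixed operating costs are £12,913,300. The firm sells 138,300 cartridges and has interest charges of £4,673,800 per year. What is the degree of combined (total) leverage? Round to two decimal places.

2.36

At 138,300 units, contribution = 138,300 × £220.38 = £30,478,554.00.
Subtracting fixed costs: EBIT = £30,478,554.00 − £12,913,300 = £17,565,254.00. Interest = £4,673,800.00, so EBIT − I = £12,891,454.00.
Degree of total leverage = total CM / (EBIT − interest) = £30,478,554.00 / £12,891,454.00 = 2.3642.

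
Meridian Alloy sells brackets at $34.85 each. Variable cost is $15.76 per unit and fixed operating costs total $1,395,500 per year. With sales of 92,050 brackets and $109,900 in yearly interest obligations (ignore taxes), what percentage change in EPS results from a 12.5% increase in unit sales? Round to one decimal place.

Contribution at this volume is 92,050 × $19.09 = $1,757,234.50.
EBIT = $1,757,234.50 − $1,395,500 = $361,734.50.
After interest of $109,900.00, pre-tax earnings = $251,834.50.
DCL = total CM / (EBIT − I) = $1,757,234.50 / $251,834.50 = 6.9777.
%ΔEPS = DCL × %ΔSales = 6.9777 × +12.5% = +87.2%.

+87.2%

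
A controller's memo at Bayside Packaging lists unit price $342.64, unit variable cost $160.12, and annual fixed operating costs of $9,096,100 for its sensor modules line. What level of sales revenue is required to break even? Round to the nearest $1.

$17,075,870

Contribution margin per unit = $342.64 − $160.12 = $182.52, a CM ratio of $182.52 ÷ $342.64 = 0.5327.
Break-even sales = FC ÷ CM ratio = $9,096,100 × $342.64 / $182.52 = $17,075,870.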